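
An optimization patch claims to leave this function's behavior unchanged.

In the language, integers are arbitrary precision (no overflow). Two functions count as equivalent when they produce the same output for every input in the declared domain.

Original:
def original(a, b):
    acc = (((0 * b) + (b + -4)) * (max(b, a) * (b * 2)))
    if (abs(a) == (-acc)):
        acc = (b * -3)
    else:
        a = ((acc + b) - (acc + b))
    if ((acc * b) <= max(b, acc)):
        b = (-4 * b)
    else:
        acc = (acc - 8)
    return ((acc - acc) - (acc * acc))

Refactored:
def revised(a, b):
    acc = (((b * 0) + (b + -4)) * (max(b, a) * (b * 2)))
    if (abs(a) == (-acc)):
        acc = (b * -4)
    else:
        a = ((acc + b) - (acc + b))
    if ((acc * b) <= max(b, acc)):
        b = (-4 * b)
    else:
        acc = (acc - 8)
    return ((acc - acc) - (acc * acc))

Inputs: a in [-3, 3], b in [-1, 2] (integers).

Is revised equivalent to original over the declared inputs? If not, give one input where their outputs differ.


Not equivalent: a=0, b=-1 separates them (-9 vs -16).
original: acc becomes 0; next (abs(a) == (-acc)) evaluates to true; next acc becomes 3; next ((acc * b) <= max(b, acc)) evaluates to true; next b becomes 4; next final value -9
revised: acc becomes 0; next (abs(a) == (-acc)) evaluates to true; next acc becomes 4; next ((acc * b) <= max(b, acc)) evaluates to true; next b becomes 4; next final value -16
verdict: not equivalent; witness: a=0, b=-1


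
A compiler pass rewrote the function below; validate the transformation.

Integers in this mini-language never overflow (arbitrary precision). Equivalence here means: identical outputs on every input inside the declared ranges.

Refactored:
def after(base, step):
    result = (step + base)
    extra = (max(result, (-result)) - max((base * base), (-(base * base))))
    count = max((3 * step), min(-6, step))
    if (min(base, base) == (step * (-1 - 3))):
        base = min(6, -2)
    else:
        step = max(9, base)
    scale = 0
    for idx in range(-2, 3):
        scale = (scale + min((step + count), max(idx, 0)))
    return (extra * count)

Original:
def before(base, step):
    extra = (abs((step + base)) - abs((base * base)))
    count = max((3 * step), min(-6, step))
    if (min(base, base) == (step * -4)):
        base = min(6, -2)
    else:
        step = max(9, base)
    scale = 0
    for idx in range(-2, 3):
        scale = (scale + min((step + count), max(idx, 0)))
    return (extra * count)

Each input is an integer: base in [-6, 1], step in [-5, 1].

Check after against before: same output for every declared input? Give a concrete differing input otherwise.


The two versions differ — the changes include min/max/abs usage differs; also statement counts differ; also local variable names differ; also arithmetic usage differs; also constant usage differs.
Spot check at base=-6, step=-2 — before: extra becomes -28; next count becomes -6; next (min(base, base) == (step * -4)) evaluates to false; next step becomes 9; next scale becomes 0; next at idx=-2:; next scale becomes 0; next at idx=-1:; next scale becomes 0; next at idx=0:; next scale becomes 0; next at idx=1:; next scale becomes 1; next at idx=2:; next scale becomes 3; next final value 168. after: result becomes -8; next extra becomes -28; next count becomes -6; next (min(base, base) == (step * (-1 - 3))) evaluates to false; next step becomes 9; next scale becomes 0; next at idx=-2:; next scale becomes 0; next at idx=-1:; next scale becomes 0; next at idx=0:; next scale becomes 0; next at idx=1:; next scale becomes 1; next at idx=2:; next scale becomes 3; next final value 168. Both give 168.
Across all 56 domain points the two functions coincide.
verdict: equivalent


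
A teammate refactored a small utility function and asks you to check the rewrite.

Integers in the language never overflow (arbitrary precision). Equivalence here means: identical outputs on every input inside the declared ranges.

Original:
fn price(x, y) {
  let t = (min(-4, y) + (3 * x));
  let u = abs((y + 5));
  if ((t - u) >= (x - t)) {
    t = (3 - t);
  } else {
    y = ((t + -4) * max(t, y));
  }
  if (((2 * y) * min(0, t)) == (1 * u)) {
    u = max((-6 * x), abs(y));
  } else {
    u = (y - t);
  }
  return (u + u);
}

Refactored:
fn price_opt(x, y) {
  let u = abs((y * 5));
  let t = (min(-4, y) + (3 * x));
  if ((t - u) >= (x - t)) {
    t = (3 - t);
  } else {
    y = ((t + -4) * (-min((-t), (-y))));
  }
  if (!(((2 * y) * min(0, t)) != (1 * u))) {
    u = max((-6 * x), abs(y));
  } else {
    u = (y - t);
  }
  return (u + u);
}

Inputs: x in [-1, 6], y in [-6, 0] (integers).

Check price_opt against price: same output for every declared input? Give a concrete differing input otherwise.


Not equivalent: x=-1, y=0 separates them (14 vs 12).
price: t becomes -7; next u becomes 5; next ((t - u) >= (x - t)) evaluates to false; next y becomes 0; next (((2 * y) * min(0, t)) == (1 * u)) evaluates to false; next u becomes 7; next final value 14
price_opt: u becomes 0; next t becomes -7; next ((t - u) >= (x - t)) evaluates to false; next y becomes 0; next (!(((2 * y) * min(0, t)) != (1 * u))) evaluates to true; next u becomes 6; next final value 12
verdict: not equivalent; witness: x=-1, y=0


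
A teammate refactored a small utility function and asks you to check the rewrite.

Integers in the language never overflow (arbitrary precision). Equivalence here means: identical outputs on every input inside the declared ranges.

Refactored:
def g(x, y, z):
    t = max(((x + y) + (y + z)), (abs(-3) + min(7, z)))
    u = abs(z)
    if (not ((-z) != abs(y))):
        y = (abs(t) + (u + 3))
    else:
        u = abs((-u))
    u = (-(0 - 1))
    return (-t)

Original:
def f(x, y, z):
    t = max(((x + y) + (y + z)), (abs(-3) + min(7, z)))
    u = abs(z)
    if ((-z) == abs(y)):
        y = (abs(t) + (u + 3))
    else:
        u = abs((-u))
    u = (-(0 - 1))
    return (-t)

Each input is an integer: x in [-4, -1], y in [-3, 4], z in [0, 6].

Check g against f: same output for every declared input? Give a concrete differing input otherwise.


Behavior is preserved: although comparison usage differs, boolean connective usage differs, the outputs never diverge.
As a probe, take x=-1, y=1, z=6: f runs t becomes 9; next u becomes 6; next ((-z) == abs(y)) evaluates to false; next u becomes 6; next u becomes 1; next final value -9; g runs t becomes 9; next u becomes 6; next (not ((-z) != abs(y))) evaluates to false; next u becomes 6; next u becomes 1; next final value -9; both end at -9.
Every one of the 224 inputs gives matching results.
verdict: equivalent


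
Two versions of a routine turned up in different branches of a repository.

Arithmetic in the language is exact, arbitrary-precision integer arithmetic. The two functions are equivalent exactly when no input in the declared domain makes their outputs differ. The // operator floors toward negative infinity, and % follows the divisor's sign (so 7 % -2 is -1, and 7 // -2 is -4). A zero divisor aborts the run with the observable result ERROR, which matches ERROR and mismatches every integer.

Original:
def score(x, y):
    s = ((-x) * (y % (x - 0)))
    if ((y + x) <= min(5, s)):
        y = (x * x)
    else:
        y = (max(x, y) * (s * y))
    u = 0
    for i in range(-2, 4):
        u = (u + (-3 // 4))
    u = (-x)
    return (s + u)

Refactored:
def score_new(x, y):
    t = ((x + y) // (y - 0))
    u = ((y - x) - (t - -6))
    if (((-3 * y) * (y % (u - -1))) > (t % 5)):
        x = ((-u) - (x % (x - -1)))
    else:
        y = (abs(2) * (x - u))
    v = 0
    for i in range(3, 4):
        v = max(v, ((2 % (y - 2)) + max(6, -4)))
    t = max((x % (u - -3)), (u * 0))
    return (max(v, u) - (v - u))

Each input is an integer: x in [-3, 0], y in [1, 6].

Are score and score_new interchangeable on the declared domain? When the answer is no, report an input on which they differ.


Run the pair on x=-3, y=1.
score: s = -6; ((y + x) <= min(5, s)) -> false; y = -6; u = 0; [i=-2]; u = -1; [i=-1]; u = -2; [i=0]; u = -3; [i=1]; u = -4; [i=2]; u = -5; [i=3]; u = -6; u = 3; return -3
score_new: t = -2; u = 0; (((-3 * y) * (y % (u - -1))) > (t % 5)) -> false; y = -6; v = 0; [i=3]; v = 0; t = 0; return 0
-3 != 0, so the rewrite changes behavior.
verdict: not equivalent; witness: x=-3, y=1


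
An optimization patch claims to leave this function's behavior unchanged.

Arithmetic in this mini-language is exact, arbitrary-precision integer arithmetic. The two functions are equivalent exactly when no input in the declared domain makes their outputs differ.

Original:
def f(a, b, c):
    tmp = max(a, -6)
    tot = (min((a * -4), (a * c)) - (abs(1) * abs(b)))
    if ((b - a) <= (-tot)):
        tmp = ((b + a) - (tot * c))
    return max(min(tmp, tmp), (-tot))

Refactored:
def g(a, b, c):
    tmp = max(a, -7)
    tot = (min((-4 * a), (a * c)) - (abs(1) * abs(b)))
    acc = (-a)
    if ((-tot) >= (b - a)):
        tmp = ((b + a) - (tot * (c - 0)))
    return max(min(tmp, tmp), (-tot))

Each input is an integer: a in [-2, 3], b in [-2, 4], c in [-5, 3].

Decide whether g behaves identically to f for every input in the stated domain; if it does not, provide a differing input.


Although `-6` became `-7`, no input in the stated domain can expose it.
One worked example (a=-1, b=4, c=1) — f: tmp becomes -1; next tot becomes -5; next ((b - a) <= (-tot)) evaluates to true; next tmp becomes 8; next final value 8; g: tmp becomes -1; next tot becomes -5; next acc becomes 1; next ((-tot) >= (b - a)) evaluates to true; next tmp becomes 8; next final value 8; agreement on 8.
Sweeping the whole domain (378 inputs) finds no disagreement.
verdict: equivalent


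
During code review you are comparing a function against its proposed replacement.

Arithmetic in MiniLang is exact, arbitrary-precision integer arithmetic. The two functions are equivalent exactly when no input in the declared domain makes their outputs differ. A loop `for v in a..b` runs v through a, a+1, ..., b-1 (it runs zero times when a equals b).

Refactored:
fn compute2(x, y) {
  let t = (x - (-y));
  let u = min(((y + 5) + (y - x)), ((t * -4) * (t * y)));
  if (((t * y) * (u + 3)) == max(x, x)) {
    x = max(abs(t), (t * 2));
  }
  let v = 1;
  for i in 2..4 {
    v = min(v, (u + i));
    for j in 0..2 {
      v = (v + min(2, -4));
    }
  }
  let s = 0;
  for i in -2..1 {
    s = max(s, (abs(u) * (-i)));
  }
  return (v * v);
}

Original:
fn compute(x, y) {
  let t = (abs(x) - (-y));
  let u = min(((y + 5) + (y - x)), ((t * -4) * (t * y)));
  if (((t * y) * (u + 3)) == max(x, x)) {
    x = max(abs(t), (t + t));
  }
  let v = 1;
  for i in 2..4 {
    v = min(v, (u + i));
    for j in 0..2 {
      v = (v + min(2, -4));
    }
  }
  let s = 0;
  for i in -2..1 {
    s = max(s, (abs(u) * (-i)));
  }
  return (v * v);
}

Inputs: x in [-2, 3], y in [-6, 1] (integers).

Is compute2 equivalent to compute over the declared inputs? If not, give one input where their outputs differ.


The rewrite breaks on x=-2, y=1, where the results are 2500 and 324.
compute: t=3, then u=-36, then (((t * y) * (u + 3)) == max(x, x)) is false, then v=1, then (i=2), then v=-34, then (j=0), then v=-38, then (j=1), then v=-42, then (i=3), then v=-42, then (j=0), then v=-46, then (j=1), then v=-50, then s=0, then (i=-2), then s=72, then (i=-1), then s=72, then (i=0), then s=72, then returns 2500
compute2: t=-1, then u=-4, then (((t * y) * (u + 3)) == max(x, x)) is false, then v=1, then (i=2), then v=-2, then (j=0), then v=-6, then (j=1), then v=-10, then (i=3), then v=-10, then (j=0), then v=-14, then (j=1), then v=-18, then s=0, then (i=-2), then s=8, then (i=-1), then s=8, then (i=0), then s=8, then returns 324
verdict: not equivalent; witness: x=-2, y=1


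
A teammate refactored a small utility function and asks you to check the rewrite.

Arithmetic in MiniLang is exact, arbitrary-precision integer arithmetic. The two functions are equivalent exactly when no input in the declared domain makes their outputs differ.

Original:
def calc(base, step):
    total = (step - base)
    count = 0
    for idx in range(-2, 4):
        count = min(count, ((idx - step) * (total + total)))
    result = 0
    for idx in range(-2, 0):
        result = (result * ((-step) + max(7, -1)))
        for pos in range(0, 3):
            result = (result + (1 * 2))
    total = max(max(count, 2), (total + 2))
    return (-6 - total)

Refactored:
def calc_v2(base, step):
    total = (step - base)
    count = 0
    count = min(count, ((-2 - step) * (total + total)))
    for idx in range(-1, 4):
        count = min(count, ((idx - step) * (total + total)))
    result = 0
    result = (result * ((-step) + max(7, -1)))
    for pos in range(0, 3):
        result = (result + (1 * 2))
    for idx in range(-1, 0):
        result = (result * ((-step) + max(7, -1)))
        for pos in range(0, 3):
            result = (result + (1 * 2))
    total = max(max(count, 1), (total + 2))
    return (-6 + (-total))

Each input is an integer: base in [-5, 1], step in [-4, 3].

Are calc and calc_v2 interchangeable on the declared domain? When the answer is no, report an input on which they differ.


At base=-3, step=-4: calc gives -8, calc_v2 gives -7.
verdict: not equivalent; witness: base=-3, step=-4


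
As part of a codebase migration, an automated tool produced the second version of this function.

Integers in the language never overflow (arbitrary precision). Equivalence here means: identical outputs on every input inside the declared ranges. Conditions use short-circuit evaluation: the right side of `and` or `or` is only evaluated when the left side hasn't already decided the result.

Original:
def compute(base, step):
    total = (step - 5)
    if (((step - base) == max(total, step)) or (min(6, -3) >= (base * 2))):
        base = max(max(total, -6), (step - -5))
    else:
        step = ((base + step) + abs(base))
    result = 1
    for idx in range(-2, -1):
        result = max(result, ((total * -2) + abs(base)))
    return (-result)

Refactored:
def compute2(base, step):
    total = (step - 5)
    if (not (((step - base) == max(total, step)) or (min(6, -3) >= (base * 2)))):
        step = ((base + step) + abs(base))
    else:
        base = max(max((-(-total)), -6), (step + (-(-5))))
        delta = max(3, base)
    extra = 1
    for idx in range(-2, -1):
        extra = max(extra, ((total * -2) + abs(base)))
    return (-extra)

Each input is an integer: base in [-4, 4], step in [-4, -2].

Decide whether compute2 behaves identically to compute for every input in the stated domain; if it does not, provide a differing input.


Comparing the listings, the differences include: min/max/abs usage differs; also statement counts differ; also constant usage differs; also local variable names differ; also arithmetic usage differs; also boolean connective usage differs.
One worked example (base=3, step=-2) — compute: total = -7; (((step - base) == max(total, step)) or (min(6, -3) >= (base * 2))) -> false; step = 4; result = 1; [idx=-2]; result = 17; return -17; compute2: total = -7; (not (((step - base) == max(total, step)) or (min(6, -3) >= (base * 2)))) -> true; step = 4; extra = 1; [idx=-2]; extra = 17; return -17; agreement on -17.
Across all 27 domain points the two functions coincide.
verdict: equivalent


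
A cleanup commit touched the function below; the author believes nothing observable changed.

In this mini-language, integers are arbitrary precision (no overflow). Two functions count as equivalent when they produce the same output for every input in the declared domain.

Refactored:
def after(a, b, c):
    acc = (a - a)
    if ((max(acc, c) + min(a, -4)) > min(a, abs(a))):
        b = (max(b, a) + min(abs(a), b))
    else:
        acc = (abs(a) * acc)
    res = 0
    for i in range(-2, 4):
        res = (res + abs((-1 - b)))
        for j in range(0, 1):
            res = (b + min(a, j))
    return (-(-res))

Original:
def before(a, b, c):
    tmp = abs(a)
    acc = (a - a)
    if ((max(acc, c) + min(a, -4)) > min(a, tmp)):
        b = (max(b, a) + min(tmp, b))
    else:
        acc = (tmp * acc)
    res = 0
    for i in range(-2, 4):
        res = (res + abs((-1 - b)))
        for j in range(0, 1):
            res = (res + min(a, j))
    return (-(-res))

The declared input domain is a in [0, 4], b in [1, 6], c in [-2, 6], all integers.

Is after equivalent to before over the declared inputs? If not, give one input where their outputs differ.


Consider the input a=0, b=1, c=-2.
before: tmp=0, then acc=0, then ((max(acc, c) + min(a, -4)) > min(a, tmp)) is false, then acc=0, then res=0, then (i=-2), then res=2, then (j=0), then res=2, then (i=-1), then res=4, then (j=0), then res=4, then (i=0), then res=6, then (j=0), then res=6, then (i=1), then res=8, then (j=0), then res=8, then (i=2), then res=10, then (j=0), then res=10, then (i=3), then res=12, then (j=0), then res=12, then returns 12
after: acc=0, then ((max(acc, c) + min(a, -4)) > min(a, abs(a))) is false, then acc=0, then res=0, then (i=-2), then res=2, then (j=0), then res=1, then (i=-1), then res=3, then (j=0), then res=1, then (i=0), then res=3, then (j=0), then res=1, then (i=1), then res=3, then (j=0), then res=1, then (i=2), then res=3, then (j=0), then res=1, then (i=3), then res=3, then (j=0), then res=1, then returns 1
12 vs 1 — the two versions disagree here.
verdict: not equivalent; witness: a=0, b=1, c=-2


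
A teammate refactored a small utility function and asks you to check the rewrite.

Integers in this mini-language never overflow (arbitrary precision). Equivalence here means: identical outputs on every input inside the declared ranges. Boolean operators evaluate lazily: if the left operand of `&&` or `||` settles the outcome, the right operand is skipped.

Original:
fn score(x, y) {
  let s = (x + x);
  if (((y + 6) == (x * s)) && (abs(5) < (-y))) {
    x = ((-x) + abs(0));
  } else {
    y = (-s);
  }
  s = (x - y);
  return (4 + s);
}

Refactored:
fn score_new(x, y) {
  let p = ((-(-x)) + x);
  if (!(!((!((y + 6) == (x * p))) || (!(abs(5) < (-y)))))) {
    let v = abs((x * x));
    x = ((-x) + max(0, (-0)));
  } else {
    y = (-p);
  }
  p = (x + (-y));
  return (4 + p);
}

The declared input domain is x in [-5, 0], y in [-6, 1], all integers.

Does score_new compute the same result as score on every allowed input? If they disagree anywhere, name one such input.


These are not equivalent — on x=-5, y=-6 the outputs split (-11 vs 15).
score: s := -10 | (((y + 6) == (x * s)) && (abs(5) < (-y))): false | y := 10 | s := -15 | result -11
score_new: p := -10 | (!(!((!((y + 6) == (x * p))) || (!(abs(5) < (-y)))))): true | v := 25 | x := 5 | p := 11 | result 15
verdict: not equivalent; witness: x=-5, y=-6


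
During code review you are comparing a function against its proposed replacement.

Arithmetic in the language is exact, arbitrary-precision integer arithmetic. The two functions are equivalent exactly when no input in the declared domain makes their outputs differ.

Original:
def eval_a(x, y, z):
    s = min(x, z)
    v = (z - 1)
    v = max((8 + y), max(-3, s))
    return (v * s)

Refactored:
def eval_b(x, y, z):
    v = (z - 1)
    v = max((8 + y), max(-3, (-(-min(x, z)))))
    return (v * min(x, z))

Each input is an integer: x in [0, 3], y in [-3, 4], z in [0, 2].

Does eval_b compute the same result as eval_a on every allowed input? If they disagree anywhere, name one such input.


This is a faithful refactor — statement counts differ; also local variable names differ; also min/max/abs usage differs, but the computed results match everywhere.
As a probe, take x=3, y=0, z=1: eval_a runs s=1, then v=0, then v=8, then returns 8; eval_b runs v=0, then v=8, then returns 8; both end at 8.
An exhaustive pass over the 96 declared inputs shows identical outputs.
verdict: equivalent


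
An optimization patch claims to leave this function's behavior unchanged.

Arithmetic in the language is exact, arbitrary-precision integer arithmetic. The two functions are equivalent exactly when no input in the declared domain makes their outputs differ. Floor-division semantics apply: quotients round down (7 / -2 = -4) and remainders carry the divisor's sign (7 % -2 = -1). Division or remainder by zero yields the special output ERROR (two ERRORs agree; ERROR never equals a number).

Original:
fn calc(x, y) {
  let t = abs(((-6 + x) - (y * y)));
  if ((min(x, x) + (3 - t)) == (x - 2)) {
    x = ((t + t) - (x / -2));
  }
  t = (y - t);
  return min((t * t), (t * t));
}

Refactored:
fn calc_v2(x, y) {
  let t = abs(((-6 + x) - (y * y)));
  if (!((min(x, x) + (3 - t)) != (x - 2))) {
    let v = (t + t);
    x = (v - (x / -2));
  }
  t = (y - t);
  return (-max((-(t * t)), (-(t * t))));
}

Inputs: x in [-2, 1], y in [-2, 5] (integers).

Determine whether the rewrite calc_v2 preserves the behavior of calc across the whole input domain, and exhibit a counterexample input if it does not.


Although boolean connective usage differs, plus local variable names differ, plus statement counts differ, plus min/max/abs usage differs, plus comparison usage differs, 32/32 inputs agree.
verdict: equivalent


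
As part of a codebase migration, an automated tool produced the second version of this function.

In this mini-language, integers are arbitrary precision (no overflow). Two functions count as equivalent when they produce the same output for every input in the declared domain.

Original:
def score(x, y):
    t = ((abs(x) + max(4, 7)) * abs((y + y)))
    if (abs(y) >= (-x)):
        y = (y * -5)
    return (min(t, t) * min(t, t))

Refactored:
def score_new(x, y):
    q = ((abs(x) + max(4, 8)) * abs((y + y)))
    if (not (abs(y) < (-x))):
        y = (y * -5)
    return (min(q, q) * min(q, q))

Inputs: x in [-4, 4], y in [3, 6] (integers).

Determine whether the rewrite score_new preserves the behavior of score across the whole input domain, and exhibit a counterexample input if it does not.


Try x=-4, y=3.
score: t becomes 66; next (abs(y) >= (-x)) evaluates to false; next final value 4356
score_new: q becomes 72; next (not (abs(y) < (-x))) evaluates to false; next final value 5184
4356 against 5184: the behavior changed.
verdict: not equivalent; witness: x=-4, y=3


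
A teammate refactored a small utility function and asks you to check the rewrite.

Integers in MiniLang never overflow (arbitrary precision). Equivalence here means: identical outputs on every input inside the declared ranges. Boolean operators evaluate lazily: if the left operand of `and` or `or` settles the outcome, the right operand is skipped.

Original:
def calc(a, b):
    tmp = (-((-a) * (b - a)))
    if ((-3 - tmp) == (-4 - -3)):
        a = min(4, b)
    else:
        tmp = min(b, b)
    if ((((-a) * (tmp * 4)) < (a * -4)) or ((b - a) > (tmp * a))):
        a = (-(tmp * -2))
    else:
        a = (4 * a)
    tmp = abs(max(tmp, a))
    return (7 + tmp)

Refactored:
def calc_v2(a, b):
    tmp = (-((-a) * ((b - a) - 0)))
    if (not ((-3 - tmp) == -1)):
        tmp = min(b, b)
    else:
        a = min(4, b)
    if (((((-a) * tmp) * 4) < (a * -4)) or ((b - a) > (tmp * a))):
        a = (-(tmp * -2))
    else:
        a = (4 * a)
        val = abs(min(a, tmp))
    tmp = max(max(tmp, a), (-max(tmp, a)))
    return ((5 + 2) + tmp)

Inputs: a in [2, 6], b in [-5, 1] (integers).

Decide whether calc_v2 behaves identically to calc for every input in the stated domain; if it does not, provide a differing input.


The two versions differ — the changes include arithmetic usage differs, constant usage differs, local variable names differ, statement counts differ, boolean connective usage differs, min/max/abs usage differs.
Tracing a=5, b=-1: calc: tmp = -30; ((-3 - tmp) == (-4 - -3)) -> false; tmp = -1; ((((-a) * (tmp * 4)) < (a * -4)) or ((b - a) > (tmp * a))) -> false; a = 20; tmp = 20; return 27 | calc_v2: tmp = -30; (not ((-3 - tmp) == -1)) -> true; tmp = -1; (((((-a) * tmp) * 4) < (a * -4)) or ((b - a) > (tmp * a))) -> false; a = 20; val = 1; tmp = 20; return 27 — matching result 27.
Checked all 35 inputs in the declared domain: the outputs agree on every one.
verdict: equivalent


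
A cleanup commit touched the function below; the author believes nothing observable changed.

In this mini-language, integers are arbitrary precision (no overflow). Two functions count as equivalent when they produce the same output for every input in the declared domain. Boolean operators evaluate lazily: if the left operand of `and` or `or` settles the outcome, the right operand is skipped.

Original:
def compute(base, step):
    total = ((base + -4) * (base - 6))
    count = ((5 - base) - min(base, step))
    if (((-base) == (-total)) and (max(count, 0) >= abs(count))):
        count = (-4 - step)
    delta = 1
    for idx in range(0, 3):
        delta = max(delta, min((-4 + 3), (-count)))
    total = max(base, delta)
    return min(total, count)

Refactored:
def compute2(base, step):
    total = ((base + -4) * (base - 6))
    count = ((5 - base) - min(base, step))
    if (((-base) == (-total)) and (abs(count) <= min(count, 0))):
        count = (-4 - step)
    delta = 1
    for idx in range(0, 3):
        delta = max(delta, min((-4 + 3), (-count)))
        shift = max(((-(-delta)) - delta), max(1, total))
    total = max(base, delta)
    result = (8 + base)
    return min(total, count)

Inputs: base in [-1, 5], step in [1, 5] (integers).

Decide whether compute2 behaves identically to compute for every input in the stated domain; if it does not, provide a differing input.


Evaluate both at base=3, step=1.
compute: total becomes 3; next count becomes 1; next (((-base) == (-total)) and (max(count, 0) >= abs(count))) evaluates to true; next count becomes -5; next delta becomes 1; next at idx=0:; next delta becomes 1; next at idx=1:; next delta becomes 1; next at idx=2:; next delta becomes 1; next total becomes 3; next final value -5
compute2: total becomes 3; next count becomes 1; next (((-base) == (-total)) and (abs(count) <= min(count, 0))) evaluates to false; next delta becomes 1; next at idx=0:; next delta becomes 1; next shift becomes 3; next at idx=1:; next delta becomes 1; next shift becomes 3; next at idx=2:; next delta becomes 1; next shift becomes 3; next total becomes 3; next result becomes 11; next final value 1
-5 and 1 differ, so these are not the same function on this domain.
verdict: not equivalent; witness: base=3, step=1


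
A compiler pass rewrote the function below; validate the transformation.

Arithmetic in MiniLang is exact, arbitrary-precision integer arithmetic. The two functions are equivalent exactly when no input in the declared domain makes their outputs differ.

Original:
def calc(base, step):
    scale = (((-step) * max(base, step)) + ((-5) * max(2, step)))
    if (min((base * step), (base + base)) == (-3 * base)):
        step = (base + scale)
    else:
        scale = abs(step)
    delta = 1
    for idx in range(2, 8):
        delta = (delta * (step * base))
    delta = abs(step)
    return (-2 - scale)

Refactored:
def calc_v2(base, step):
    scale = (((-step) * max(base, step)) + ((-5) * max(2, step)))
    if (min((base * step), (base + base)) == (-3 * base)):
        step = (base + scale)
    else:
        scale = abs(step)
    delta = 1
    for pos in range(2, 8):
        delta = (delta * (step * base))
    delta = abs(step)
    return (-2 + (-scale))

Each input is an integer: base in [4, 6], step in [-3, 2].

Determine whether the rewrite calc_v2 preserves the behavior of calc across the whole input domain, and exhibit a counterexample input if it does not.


This is a faithful refactor — local variable names differ; also arithmetic usage differs, but the computed results match everywhere.
Tracing base=5, step=1: calc: scale=-15, then (min((base * step), (base + base)) == (-3 * base)) is false, then scale=1, then delta=1, then (idx=2), then delta=5, then (idx=3), then delta=25, then (idx=4), then delta=125, then (idx=5), then delta=625, then (idx=6), then delta=3125, then (idx=7), then delta=15625, then delta=1, then returns -3 | calc_v2: scale=-15, then (min((base * step), (base + base)) == (-3 * base)) is false, then scale=1, then delta=1, then (pos=2), then delta=5, then (pos=3), then delta=25, then (pos=4), then delta=125, then (pos=5), then delta=625, then (pos=6), then delta=3125, then (pos=7), then delta=15625, then delta=1, then returns -3 — matching result -3.
An exhaustive pass over the 18 declared inputs shows identical outputs.
verdict: equivalent


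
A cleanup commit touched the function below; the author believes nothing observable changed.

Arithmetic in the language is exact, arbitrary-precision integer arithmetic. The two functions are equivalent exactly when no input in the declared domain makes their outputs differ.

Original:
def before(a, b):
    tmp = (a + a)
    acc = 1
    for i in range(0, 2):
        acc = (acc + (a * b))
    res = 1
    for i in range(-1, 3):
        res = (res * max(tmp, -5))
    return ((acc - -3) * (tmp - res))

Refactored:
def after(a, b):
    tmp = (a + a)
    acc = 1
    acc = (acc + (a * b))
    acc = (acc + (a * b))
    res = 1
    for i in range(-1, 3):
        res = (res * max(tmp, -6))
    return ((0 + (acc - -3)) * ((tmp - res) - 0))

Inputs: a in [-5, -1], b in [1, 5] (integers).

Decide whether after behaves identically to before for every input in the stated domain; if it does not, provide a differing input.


These are not equivalent — on a=-5, b=1 the outputs split (3810 vs 7836).
before: tmp = -10; acc = 1; [i=0]; acc = -4; [i=1]; acc = -9; res = 1; [i=-1]; res = -5; [i=0]; res = 25; [i=1]; res = -125; [i=2]; res = 625; return 3810
after: tmp = -10; acc = 1; acc = -4; acc = -9; res = 1; [i=-1]; res = -6; [i=0]; res = 36; [i=1]; res = -216; [i=2]; res = 1296; return 7836
verdict: not equivalent; witness: a=-5, b=1


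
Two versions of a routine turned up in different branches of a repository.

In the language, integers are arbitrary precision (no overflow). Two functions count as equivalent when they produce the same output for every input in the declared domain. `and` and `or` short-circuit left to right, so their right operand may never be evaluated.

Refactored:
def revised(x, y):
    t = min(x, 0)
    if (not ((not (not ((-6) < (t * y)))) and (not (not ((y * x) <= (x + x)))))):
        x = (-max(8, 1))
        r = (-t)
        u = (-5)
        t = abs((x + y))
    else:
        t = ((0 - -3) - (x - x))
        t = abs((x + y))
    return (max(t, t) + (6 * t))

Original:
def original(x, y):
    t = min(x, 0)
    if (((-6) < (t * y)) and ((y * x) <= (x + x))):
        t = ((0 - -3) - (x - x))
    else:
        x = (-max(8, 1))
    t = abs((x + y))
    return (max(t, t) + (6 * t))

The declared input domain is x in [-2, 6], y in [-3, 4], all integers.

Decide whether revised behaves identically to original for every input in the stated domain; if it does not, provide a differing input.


Although constant usage differs; boolean connective usage differs; statement counts differ; min/max/abs usage differs; local variable names differ; arithmetic usage differs, 72/72 inputs agree.
verdict: equivalent


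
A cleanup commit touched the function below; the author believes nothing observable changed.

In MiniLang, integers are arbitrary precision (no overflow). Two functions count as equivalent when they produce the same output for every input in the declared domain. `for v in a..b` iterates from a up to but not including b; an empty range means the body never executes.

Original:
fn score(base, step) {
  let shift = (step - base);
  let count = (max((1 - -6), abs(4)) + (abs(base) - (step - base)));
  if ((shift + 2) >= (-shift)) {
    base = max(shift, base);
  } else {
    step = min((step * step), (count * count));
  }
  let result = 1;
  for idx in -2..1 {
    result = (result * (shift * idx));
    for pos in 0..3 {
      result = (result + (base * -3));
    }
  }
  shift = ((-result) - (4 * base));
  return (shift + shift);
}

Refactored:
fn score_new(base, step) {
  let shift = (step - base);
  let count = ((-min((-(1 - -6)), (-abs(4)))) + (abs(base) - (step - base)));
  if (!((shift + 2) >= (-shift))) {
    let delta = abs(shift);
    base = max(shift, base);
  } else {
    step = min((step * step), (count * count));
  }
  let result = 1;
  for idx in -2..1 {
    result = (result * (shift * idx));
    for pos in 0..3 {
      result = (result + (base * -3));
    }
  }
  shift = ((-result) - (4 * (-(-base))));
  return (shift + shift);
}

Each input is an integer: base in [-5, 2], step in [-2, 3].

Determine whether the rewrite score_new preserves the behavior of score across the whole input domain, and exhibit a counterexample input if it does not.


There is a counterexample at base=-5, step=-2: 30 on one side, -50 on the other.
score: shift := 3 | count := 9 | ((shift + 2) >= (-shift)): true | base := 3 | result := 1 | iter idx=-2: | result := -6 | iter pos=0: | result := -15 | iter pos=1: | result := -24 | iter pos=2: | result := -33 | iter idx=-1: | result := 99 | iter pos=0: | result := 90 | iter pos=1: | result := 81 | iter pos=2: | result := 72 | iter idx=0: | result := 0 | iter pos=0: | result := -9 | iter pos=1: | result := -18 | iter pos=2: | result := -27 | shift := 15 | result 30
score_new: shift := 3 | count := 9 | (!((shift + 2) >= (-shift))): false | step := 4 | result := 1 | iter idx=-2: | result := -6 | iter pos=0: | result := 9 | iter pos=1: | result := 24 | iter pos=2: | result := 39 | iter idx=-1: | result := -117 | iter pos=0: | result := -102 | iter pos=1: | result := -87 | iter pos=2: | result := -72 | iter idx=0: | result := 0 | iter pos=0: | result := 15 | iter pos=1: | result := 30 | iter pos=2: | result := 45 | shift := -25 | result -50
verdict: not equivalent; witness: base=-5, step=-2


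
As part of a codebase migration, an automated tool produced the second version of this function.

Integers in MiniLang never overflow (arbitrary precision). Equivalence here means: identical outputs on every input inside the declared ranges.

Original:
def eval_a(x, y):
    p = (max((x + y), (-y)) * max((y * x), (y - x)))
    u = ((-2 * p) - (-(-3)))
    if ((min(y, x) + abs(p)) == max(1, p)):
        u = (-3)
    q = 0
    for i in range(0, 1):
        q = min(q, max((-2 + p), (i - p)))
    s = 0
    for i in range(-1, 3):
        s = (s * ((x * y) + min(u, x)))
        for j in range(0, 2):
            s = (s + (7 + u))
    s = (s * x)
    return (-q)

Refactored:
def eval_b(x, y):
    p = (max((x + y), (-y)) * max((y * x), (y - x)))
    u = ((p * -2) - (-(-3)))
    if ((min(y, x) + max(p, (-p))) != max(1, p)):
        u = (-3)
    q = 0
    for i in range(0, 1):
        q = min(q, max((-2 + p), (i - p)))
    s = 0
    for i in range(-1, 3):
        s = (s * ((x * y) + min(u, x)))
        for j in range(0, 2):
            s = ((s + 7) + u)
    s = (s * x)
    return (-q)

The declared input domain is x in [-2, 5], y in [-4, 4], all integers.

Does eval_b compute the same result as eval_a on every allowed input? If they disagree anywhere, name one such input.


One difference looks behavioral, but it never changes the outcome for any declared input.
Spot check at x=-1, y=-3 — eval_a: p := 9 | u := -21 | ((min(y, x) + abs(p)) == max(1, p)): false | q := 0 | iter i=0: | q := 0 | s := 0 | iter i=-1: | s := 0 | iter j=0: | s := -14 | iter j=1: | s := -28 | iter i=0: | s := 504 | iter j=0: | s := 490 | iter j=1: | s := 476 | iter i=1: | s := -8568 | iter j=0: | s := -8582 | iter j=1: | s := -8596 | iter i=2: | s := 154728 | iter j=0: | s := 154714 | iter j=1: | s := 154700 | s := -154700 | result 0. eval_b: p := 9 | u := -21 | ((min(y, x) + max(p, (-p))) != max(1, p)): true | u := -3 | q := 0 | iter i=0: | q := 0 | s := 0 | iter i=-1: | s := 0 | iter j=0: | s := 4 | iter j=1: | s := 8 | iter i=0: | s := 0 | iter j=0: | s := 4 | iter j=1: | s := 8 | iter i=1: | s := 0 | iter j=0: | s := 4 | iter j=1: | s := 8 | iter i=2: | s := 0 | iter j=0: | s := 4 | iter j=1: | s := 8 | s := -8 | result 0. Both give 0.
Checked all 72 inputs in the declared domain: the outputs agree on every one.
verdict: equivalent


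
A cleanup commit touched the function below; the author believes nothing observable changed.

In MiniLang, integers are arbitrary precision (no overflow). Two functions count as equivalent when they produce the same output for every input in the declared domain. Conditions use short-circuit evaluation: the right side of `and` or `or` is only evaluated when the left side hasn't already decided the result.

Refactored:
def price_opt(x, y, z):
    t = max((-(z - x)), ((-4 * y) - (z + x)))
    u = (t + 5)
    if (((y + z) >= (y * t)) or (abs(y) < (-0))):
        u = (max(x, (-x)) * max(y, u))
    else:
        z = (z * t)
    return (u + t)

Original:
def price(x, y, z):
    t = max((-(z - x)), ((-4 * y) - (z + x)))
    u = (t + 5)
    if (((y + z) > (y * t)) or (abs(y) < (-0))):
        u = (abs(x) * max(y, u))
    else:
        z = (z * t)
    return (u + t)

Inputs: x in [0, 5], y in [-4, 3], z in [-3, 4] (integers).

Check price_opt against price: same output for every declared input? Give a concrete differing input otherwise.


These are not equivalent — on x=0, y=0, z=0 the outputs split (5 vs 0).
price: t=0, then u=5, then (((y + z) > (y * t)) or (abs(y) < (-0))) is false, then z=0, then returns 5
price_opt: t=0, then u=5, then (((y + z) >= (y * t)) or (abs(y) < (-0))) is true, then u=0, then returns 0
verdict: not equivalent; witness: x=0, y=0, z=0


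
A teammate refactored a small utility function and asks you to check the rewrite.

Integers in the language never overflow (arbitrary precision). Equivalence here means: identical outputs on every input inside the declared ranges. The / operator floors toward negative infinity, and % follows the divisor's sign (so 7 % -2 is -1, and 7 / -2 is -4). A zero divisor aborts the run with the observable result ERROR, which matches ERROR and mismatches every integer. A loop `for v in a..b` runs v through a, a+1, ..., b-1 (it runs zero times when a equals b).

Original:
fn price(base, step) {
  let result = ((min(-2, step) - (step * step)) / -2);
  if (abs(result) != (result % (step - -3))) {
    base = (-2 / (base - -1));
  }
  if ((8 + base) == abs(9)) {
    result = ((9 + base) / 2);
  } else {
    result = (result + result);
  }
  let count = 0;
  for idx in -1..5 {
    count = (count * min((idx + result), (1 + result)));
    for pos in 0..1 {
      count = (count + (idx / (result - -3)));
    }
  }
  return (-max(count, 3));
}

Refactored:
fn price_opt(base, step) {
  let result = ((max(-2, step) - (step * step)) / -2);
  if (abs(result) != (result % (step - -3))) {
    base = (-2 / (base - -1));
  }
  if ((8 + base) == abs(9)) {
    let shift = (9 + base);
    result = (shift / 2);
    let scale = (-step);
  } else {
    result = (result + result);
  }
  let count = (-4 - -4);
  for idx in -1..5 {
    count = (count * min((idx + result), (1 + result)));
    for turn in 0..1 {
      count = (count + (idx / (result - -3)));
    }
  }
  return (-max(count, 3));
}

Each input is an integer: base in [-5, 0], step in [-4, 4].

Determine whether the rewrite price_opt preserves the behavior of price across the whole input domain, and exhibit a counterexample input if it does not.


On input base=-1, step=4, price returns ERROR while price_opt returns -3.
verdict: not equivalent; witness: base=-1, step=4


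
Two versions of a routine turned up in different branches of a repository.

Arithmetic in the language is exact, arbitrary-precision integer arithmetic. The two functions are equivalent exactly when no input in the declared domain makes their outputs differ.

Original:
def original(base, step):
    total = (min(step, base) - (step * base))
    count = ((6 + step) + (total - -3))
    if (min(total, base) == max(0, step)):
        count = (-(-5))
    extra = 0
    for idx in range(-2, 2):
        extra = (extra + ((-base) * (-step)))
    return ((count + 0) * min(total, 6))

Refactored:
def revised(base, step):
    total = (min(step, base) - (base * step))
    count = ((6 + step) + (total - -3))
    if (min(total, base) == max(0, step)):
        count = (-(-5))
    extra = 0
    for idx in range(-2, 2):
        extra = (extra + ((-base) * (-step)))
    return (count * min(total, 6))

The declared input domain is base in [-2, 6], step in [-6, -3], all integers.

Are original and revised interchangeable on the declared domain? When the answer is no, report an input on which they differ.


Differences: arithmetic usage differs; and constant usage differs — yet all 36 inputs agree.
verdict: equivalent
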